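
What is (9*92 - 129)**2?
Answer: 488601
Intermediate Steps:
(9*92 - 129)**2 = (828 - 129)**2 = 699**2 = 488601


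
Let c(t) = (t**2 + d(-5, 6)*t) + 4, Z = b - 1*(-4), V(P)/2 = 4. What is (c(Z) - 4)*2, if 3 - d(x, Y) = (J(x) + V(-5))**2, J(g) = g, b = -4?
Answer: 0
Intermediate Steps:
V(P) = 8 (V(P) = 2*4 = 8)
d(x, Y) = 3 - (8 + x)**2 (d(x, Y) = 3 - (x + 8)**2 = 3 - (8 + x)**2)
Z = 0 (Z = -4 - 1*(-4) = -4 + 4 = 0)
c(t) = 4 + t**2 - 6*t (c(t) = (t**2 + (3 - (8 - 5)**2)*t) + 4 = (t**2 + (3 - 1*3**2)*t) + 4 = (t**2 + (3 - 1*9)*t) + 4 = (t**2 + (3 - 9)*t) + 4 = (t**2 - 6*t) + 4 = 4 + t**2 - 6*t)
(c(Z) - 4)*2 = ((4 + 0**2 - 6*0) - 4)*2 = ((4 + 0 + 0) - 4)*2 = (4 - 4)*2 = 0*2 = 0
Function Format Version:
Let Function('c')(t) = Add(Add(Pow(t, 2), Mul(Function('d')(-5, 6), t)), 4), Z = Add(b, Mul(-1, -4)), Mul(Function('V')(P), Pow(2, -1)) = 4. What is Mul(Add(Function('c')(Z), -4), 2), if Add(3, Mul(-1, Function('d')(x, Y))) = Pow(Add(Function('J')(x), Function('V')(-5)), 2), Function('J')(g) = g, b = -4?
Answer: 0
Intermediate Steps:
Function('V')(P) = 8 (Function('V')(P) = Mul(2, 4) = 8)
Function('d')(x, Y) = Add(3, Mul(-1, Pow(Add(8, x), 2))) (Function('d')(x, Y) = Add(3, Mul(-1, Pow(Add(x, 8), 2))) = Add(3, Mul(-1, Pow(Add(8, x), 2))))
Z = 0 (Z = Add(-4, Mul(-1, -4)) = Add(-4, 4) = 0)
Function('c')(t) = Add(4, Pow(t, 2), Mul(-6, t)) (Function('c')(t) = Add(Add(Pow(t, 2), Mul(Add(3, Mul(-1, Pow(Add(8, -5), 2))), t)), 4) = Add(Add(Pow(t, 2), Mul(Add(3, Mul(-1, Pow(3, 2))), t)), 4) = Add(Add(Pow(t, 2), Mul(Add(3, Mul(-1, 9)), t)), 4) = Add(Add(Pow(t, 2), Mul(Add(3, -9), t)), 4) = Add(Add(Pow(t, 2), Mul(-6, t)), 4) = Add(4, Pow(t, 2), Mul(-6, t)))
Mul(Add(Function('c')(Z), -4), 2) = Mul(Add(Add(4, Pow(0, 2), Mul(-6, 0)), -4), 2) = Mul(Add(Add(4, 0, 0), -4), 2) = Mul(Add(4, -4), 2) = Mul(0, 2) = 0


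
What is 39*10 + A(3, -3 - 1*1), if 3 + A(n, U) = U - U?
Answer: 387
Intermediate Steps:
A(n, U) = -3 (A(n, U) = -3 + (U - U) = -3 + 0 = -3)
39*10 + A(3, -3 - 1*1) = 39*10 - 3 = 390 - 3 = 387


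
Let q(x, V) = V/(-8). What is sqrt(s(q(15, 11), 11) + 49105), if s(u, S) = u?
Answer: sqrt(785658)/4 ≈ 221.59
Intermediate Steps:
q(x, V) = -V/8 (q(x, V) = V*(-1/8) = -V/8)
sqrt(s(q(15, 11), 11) + 49105) = sqrt(-1/8*11 + 49105) = sqrt(-11/8 + 49105) = sqrt(392829/8) = sqrt(785658)/4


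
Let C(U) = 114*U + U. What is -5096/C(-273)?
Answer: 56/345 ≈ 0.16232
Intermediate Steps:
C(U) = 115*U
-5096/C(-273) = -5096/(115*(-273)) = -5096/(-31395) = -5096*(-1/31395) = 56/345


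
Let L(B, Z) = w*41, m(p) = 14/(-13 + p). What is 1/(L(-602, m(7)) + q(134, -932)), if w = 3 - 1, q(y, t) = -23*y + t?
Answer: -1/3932 ≈ -0.00025432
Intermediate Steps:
q(y, t) = t - 23*y
w = 2
L(B, Z) = 82 (L(B, Z) = 2*41 = 82)
1/(L(-602, m(7)) + q(134, -932)) = 1/(82 + (-932 - 23*134)) = 1/(82 + (-932 - 3082)) = 1/(82 - 4014) = 1/(-3932) = -1/3932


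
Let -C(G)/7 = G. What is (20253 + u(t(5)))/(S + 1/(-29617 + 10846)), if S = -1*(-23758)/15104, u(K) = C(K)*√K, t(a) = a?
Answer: 2871036763776/222973157 - 4961550720*√5/222973157 ≈ 12826.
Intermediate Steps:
C(G) = -7*G
u(K) = -7*K^(3/2) (u(K) = (-7*K)*√K = -7*K^(3/2))
S = 11879/7552 (S = 23758*(1/15104) = 11879/7552 ≈ 1.5730)
(20253 + u(t(5)))/(S + 1/(-29617 + 10846)) = (20253 - 35*√5)/(11879/7552 + 1/(-29617 + 10846)) = (20253 - 35*√5)/(11879/7552 + 1/(-18771)) = (20253 - 35*√5)/(11879/7552 - 1/18771) = (20253 - 35*√5)/(222973157/141758592) = (20253 - 35*√5)*(141758592/222973157) = 2871036763776/222973157 - 4961550720*√5/222973157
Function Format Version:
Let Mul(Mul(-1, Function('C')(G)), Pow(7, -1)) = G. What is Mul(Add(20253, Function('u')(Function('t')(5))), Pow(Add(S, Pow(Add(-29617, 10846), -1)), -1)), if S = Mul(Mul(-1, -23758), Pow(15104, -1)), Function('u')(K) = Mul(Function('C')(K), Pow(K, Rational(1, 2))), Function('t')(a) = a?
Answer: Add(Rational(2871036763776, 222973157), Mul(Rational(-4961550720, 222973157), Pow(5, Rational(1, 2)))) ≈ 12826.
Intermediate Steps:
Function('C')(G) = Mul(-7, G)
Function('u')(K) = Mul(-7, Pow(K, Rational(3, 2))) (Function('u')(K) = Mul(Mul(-7, K), Pow(K, Rational(1, 2))) = Mul(-7, Pow(K, Rational(3, 2))))
S = Rational(11879, 7552) (S = Mul(23758, Rational(1, 15104)) = Rational(11879, 7552) ≈ 1.5730)
Mul(Add(20253, Function('u')(Function('t')(5))), Pow(Add(S, Pow(Add(-29617, 10846), -1)), -1)) = Mul(Add(20253, Mul(-7, Pow(5, Rational(3, 2)))), Pow(Add(Rational(11879, 7552), Pow(Add(-29617, 10846), -1)), -1)) = Mul(Add(20253, Mul(-7, Mul(5, Pow(5, Rational(1, 2))))), Pow(Add(Rational(11879, 7552), Pow(-18771, -1)), -1)) = Mul(Add(20253, Mul(-35, Pow(5, Rational(1, 2)))), Pow(Add(Rational(11879, 7552), Rational(-1, 18771)), -1)) = Mul(Add(20253, Mul(-35, Pow(5, Rational(1, 2)))), Pow(Rational(222973157, 141758592), -1)) = Mul(Add(20253, Mul(-35, Pow(5, Rational(1, 2)))), Rational(141758592, 222973157)) = Add(Rational(2871036763776, 222973157), Mul(Rational(-4961550720, 222973157), Pow(5, Rational(1, 2))))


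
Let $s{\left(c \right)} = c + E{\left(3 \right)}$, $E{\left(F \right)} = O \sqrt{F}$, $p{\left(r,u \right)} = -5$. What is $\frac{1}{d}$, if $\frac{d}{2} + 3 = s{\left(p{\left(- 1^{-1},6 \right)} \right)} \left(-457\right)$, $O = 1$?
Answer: $\frac{1141}{4580977} + \frac{457 \sqrt{3}}{9161954} \approx 0.00033547$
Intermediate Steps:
$E{\left(F \right)} = \sqrt{F}$ ($E{\left(F \right)} = 1 \sqrt{F} = \sqrt{F}$)
$s{\left(c \right)} = c + \sqrt{3}$
$d = 4564 - 914 \sqrt{3}$ ($d = -6 + 2 \left(-5 + \sqrt{3}\right) \left(-457\right) = -6 + 2 \left(2285 - 457 \sqrt{3}\right) = -6 + \left(4570 - 914 \sqrt{3}\right) = 4564 - 914 \sqrt{3} \approx 2980.9$)
$\frac{1}{d} = \frac{1}{4564 - 914 \sqrt{3}}$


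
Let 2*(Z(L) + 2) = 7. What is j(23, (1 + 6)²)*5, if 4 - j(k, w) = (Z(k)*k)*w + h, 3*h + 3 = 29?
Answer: -50855/6 ≈ -8475.8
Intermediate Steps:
h = 26/3 (h = -1 + (⅓)*29 = -1 + 29/3 = 26/3 ≈ 8.6667)
Z(L) = 3/2 (Z(L) = -2 + (½)*7 = -2 + 7/2 = 3/2)
j(k, w) = -14/3 - 3*k*w/2 (j(k, w) = 4 - ((3*k/2)*w + 26/3) = 4 - (3*k*w/2 + 26/3) = 4 - (26/3 + 3*k*w/2) = 4 + (-26/3 - 3*k*w/2) = -14/3 - 3*k*w/2)
j(23, (1 + 6)²)*5 = (-14/3 - 3/2*23*(1 + 6)²)*5 = (-14/3 - 3/2*23*7²)*5 = (-14/3 - 3/2*23*49)*5 = (-14/3 - 3381/2)*5 = -10171/6*5 = -50855/6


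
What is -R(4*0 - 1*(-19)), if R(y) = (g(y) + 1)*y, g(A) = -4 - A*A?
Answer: 6916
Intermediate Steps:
g(A) = -4 - A²
R(y) = y*(-3 - y²) (R(y) = ((-4 - y²) + 1)*y = (-3 - y²)*y = y*(-3 - y²))
-R(4*0 - 1*(-19)) = -(-1)*(4*0 - 1*(-19))*(3 + (4*0 - 1*(-19))²) = -(-1)*(0 + 19)*(3 + (0 + 19)²) = -(-1)*19*(3 + 19²) = -(-1)*19*(3 + 361) = -(-1)*19*364 = -1*(-6916) = 6916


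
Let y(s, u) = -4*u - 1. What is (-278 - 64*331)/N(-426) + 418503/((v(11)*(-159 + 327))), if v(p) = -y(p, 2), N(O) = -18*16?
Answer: 354119/1008 ≈ 351.31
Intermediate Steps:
y(s, u) = -1 - 4*u
N(O) = -288
v(p) = 9 (v(p) = -(-1 - 4*2) = -(-1 - 8) = -1*(-9) = 9)
(-278 - 64*331)/N(-426) + 418503/((v(11)*(-159 + 327))) = (-278 - 64*331)/(-288) + 418503/((9*(-159 + 327))) = (-278 - 21184)*(-1/288) + 418503/((9*168)) = -21462*(-1/288) + 418503/1512 = 3577/48 + 418503*(1/1512) = 3577/48 + 139501/504 = 354119/1008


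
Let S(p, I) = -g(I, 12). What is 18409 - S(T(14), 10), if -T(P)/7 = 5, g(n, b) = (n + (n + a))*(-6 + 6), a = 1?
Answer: 18409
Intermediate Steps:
g(n, b) = 0 (g(n, b) = (n + (n + 1))*(-6 + 6) = (n + (1 + n))*0 = (1 + 2*n)*0 = 0)
T(P) = -35 (T(P) = -7*5 = -35)
S(p, I) = 0 (S(p, I) = -1*0 = 0)
18409 - S(T(14), 10) = 18409 - 1*0 = 18409 + 0 = 18409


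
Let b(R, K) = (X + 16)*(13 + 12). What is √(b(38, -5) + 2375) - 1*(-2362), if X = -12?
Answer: 2362 + 15*√11 ≈ 2411.8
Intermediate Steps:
b(R, K) = 100 (b(R, K) = (-12 + 16)*(13 + 12) = 4*25 = 100)
√(b(38, -5) + 2375) - 1*(-2362) = √(100 + 2375) - 1*(-2362) = √2475 + 2362 = 15*√11 + 2362 = 2362 + 15*√11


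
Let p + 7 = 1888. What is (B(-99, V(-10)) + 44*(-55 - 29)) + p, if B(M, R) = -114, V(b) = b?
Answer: -1929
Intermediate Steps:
p = 1881 (p = -7 + 1888 = 1881)
(B(-99, V(-10)) + 44*(-55 - 29)) + p = (-114 + 44*(-55 - 29)) + 1881 = (-114 + 44*(-84)) + 1881 = (-114 - 3696) + 1881 = -3810 + 1881 = -1929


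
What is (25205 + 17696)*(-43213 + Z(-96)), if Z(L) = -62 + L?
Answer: -1860659271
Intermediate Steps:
(25205 + 17696)*(-43213 + Z(-96)) = (25205 + 17696)*(-43213 + (-62 - 96)) = 42901*(-43213 - 158) = 42901*(-43371) = -1860659271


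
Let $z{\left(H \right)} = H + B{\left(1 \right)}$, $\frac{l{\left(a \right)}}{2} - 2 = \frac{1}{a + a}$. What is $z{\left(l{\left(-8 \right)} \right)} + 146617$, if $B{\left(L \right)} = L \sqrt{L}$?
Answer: $\frac{1172975}{8} \approx 1.4662 \cdot 10^{5}$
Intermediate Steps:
$B{\left(L \right)} = L^{\frac{3}{2}}$
$l{\left(a \right)} = 4 + \frac{1}{a}$ ($l{\left(a \right)} = 4 + \frac{2}{a + a} = 4 + \frac{2}{2 a} = 4 + 2 \frac{1}{2 a} = 4 + \frac{1}{a}$)
$z{\left(H \right)} = 1 + H$ ($z{\left(H \right)} = H + 1^{\frac{3}{2}} = H + 1 = 1 + H$)
$z{\left(l{\left(-8 \right)} \right)} + 146617 = \left(1 + \left(4 + \frac{1}{-8}\right)\right) + 146617 = \left(1 + \left(4 - \frac{1}{8}\right)\right) + 146617 = \left(1 + \frac{31}{8}\right) + 146617 = \frac{39}{8} + 146617 = \frac{1172975}{8}$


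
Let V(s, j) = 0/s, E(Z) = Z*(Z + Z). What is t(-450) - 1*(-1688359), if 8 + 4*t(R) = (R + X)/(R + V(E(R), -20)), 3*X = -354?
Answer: 379880396/225 ≈ 1.6884e+6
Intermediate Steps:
X = -118 (X = (⅓)*(-354) = -118)
E(Z) = 2*Z² (E(Z) = Z*(2*Z) = 2*Z²)
V(s, j) = 0
t(R) = -2 + (-118 + R)/(4*R) (t(R) = -2 + ((R - 118)/(R + 0))/4 = -2 + ((-118 + R)/R)/4 = -2 + (-118 + R)/(4*R))
t(-450) - 1*(-1688359) = (¼)*(-118 - 7*(-450))/(-450) - 1*(-1688359) = (¼)*(-1/450)*(-118 + 3150) + 1688359 = (¼)*(-1/450)*3032 + 1688359 = -379/225 + 1688359 = 379880396/225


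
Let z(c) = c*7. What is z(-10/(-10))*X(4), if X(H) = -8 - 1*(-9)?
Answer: 7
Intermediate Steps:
z(c) = 7*c
X(H) = 1 (X(H) = -8 + 9 = 1)
z(-10/(-10))*X(4) = (7*(-10/(-10)))*1 = (7*(-10*(-⅒)))*1 = (7*1)*1 = 7*1 = 7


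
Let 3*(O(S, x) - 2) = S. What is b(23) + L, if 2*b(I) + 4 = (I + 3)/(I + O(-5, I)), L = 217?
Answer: 15089/70 ≈ 215.56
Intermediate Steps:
O(S, x) = 2 + S/3
b(I) = -2 + (3 + I)/(2*(⅓ + I)) (b(I) = -2 + ((I + 3)/(I + (2 + (⅓)*(-5))))/2 = -2 + ((3 + I)/(I + (2 - 5/3)))/2 = -2 + ((3 + I)/(I + ⅓))/2 = -2 + ((3 + I)/(⅓ + I))/2 = -2 + (3 + I)/(2*(⅓ + I)))
b(23) + L = (5 - 9*23)/(2*(1 + 3*23)) + 217 = (5 - 207)/(2*(1 + 69)) + 217 = (½)*(-202)/70 + 217 = (½)*(1/70)*(-202) + 217 = -101/70 + 217 = 15089/70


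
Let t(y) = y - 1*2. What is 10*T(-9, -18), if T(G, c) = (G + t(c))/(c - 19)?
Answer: 290/37 ≈ 7.8378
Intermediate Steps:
t(y) = -2 + y (t(y) = y - 2 = -2 + y)
T(G, c) = (-2 + G + c)/(-19 + c) (T(G, c) = (G + (-2 + c))/(c - 19) = (-2 + G + c)/(-19 + c))
10*T(-9, -18) = 10*((-2 - 9 - 18)/(-19 - 18)) = 10*(-29/(-37)) = 10*(-1/37*(-29)) = 10*(29/37) = 290/37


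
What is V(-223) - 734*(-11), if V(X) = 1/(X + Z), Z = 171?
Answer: 419847/52 ≈ 8074.0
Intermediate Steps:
V(X) = 1/(171 + X) (V(X) = 1/(X + 171) = 1/(171 + X))
V(-223) - 734*(-11) = 1/(171 - 223) - 734*(-11) = 1/(-52) - 1*(-8074) = -1/52 + 8074 = 419847/52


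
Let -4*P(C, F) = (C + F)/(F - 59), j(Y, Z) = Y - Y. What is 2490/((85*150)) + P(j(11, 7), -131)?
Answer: 1481/64600 ≈ 0.022926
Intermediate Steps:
j(Y, Z) = 0
P(C, F) = -(C + F)/(4*(-59 + F)) (P(C, F) = -(C + F)/(4*(F - 59)) = -(C + F)/(4*(-59 + F)))
2490/((85*150)) + P(j(11, 7), -131) = 2490/((85*150)) + (-1*0 - 1*(-131))/(4*(-59 - 131)) = 2490/12750 + (¼)*(0 + 131)/(-190) = 2490*(1/12750) + (¼)*(-1/190)*131 = 83/425 - 131/760 = 1481/64600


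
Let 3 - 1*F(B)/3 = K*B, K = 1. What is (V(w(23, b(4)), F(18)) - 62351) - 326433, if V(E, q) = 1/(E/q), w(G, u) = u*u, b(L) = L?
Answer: -6220589/16 ≈ -3.8879e+5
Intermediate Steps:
w(G, u) = u²
F(B) = 9 - 3*B
V(E, q) = q/E
(V(w(23, b(4)), F(18)) - 62351) - 326433 = ((9 - 3*18)/(4²) - 62351) - 326433 = ((9 - 54)/16 - 62351) - 326433 = (-45*1/16 - 62351) - 326433 = (-45/16 - 62351) - 326433 = -997661/16 - 326433 = -6220589/16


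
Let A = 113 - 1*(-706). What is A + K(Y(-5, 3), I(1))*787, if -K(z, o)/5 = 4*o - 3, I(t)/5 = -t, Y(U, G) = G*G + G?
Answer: 91324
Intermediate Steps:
Y(U, G) = G + G**2 (Y(U, G) = G**2 + G = G + G**2)
I(t) = -5*t (I(t) = 5*(-t) = -5*t)
K(z, o) = 15 - 20*o (K(z, o) = -5*(4*o - 3) = -5*(-3 + 4*o) = 15 - 20*o)
A = 819 (A = 113 + 706 = 819)
A + K(Y(-5, 3), I(1))*787 = 819 + (15 - (-100))*787 = 819 + (15 - 20*(-5))*787 = 819 + (15 + 100)*787 = 819 + 115*787 = 819 + 90505 = 91324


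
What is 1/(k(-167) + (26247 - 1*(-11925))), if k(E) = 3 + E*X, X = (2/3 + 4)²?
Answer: 9/310843 ≈ 2.8954e-5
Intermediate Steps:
X = 196/9 (X = (2*(⅓) + 4)² = (⅔ + 4)² = (14/3)² = 196/9 ≈ 21.778)
k(E) = 3 + 196*E/9 (k(E) = 3 + E*(196/9) = 3 + 196*E/9)
1/(k(-167) + (26247 - 1*(-11925))) = 1/((3 + (196/9)*(-167)) + (26247 - 1*(-11925))) = 1/((3 - 32732/9) + (26247 + 11925)) = 1/(-32705/9 + 38172) = 1/(310843/9) = 9/310843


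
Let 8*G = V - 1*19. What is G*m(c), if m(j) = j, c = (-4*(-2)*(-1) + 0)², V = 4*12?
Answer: 232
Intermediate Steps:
V = 48
c = 64 (c = (8*(-1) + 0)² = (-8 + 0)² = (-8)² = 64)
G = 29/8 (G = (48 - 1*19)/8 = (48 - 19)/8 = (⅛)*29 = 29/8 ≈ 3.6250)
G*m(c) = (29/8)*64 = 232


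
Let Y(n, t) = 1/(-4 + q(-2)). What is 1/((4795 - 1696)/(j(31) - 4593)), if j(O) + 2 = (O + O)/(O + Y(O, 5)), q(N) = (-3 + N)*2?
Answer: -1988767/1341867 ≈ -1.4821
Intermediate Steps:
q(N) = -6 + 2*N
Y(n, t) = -1/14 (Y(n, t) = 1/(-4 + (-6 + 2*(-2))) = 1/(-4 + (-6 - 4)) = 1/(-4 - 10) = 1/(-14) = -1/14)
j(O) = -2 + 2*O/(-1/14 + O) (j(O) = -2 + (O + O)/(O - 1/14) = -2 + (2*O)/(-1/14 + O) = -2 + 2*O/(-1/14 + O))
1/((4795 - 1696)/(j(31) - 4593)) = 1/((4795 - 1696)/(2/(-1 + 14*31) - 4593)) = 1/(3099/(2/(-1 + 434) - 4593)) = 1/(3099/(2/433 - 4593)) = 1/(3099/(-1988767/433)) = 1/(3099*(-433/1988767)) = 1/(-1341867/1988767) = -1988767/1341867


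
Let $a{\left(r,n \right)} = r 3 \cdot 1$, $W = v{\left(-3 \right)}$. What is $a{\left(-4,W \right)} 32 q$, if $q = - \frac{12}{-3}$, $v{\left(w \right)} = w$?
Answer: $-1536$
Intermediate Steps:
$W = -3$
$a{\left(r,n \right)} = 3 r$ ($a{\left(r,n \right)} = 3 r 1 = 3 r$)
$q = 4$ ($q = \left(-12\right) \left(- \frac{1}{3}\right) = 4$)
$a{\left(-4,W \right)} 32 q = 3 \left(-4\right) 32 \cdot 4 = \left(-12\right) 32 \cdot 4 = \left(-384\right) 4 = -1536$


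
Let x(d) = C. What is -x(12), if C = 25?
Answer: -25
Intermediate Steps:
x(d) = 25
-x(12) = -1*25 = -25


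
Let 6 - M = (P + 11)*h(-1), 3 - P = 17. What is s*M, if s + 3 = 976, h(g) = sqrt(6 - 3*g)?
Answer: 14595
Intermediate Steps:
P = -14 (P = 3 - 1*17 = 3 - 17 = -14)
s = 973 (s = -3 + 976 = 973)
M = 15 (M = 6 - (-14 + 11)*sqrt(6 - 3*(-1)) = 6 - (-3)*sqrt(6 + 3) = 6 - (-3)*sqrt(9) = 6 - (-3)*3 = 6 - 1*(-9) = 6 + 9 = 15)
s*M = 973*15 = 14595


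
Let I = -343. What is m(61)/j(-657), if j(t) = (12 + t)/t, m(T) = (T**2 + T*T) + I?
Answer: 1554681/215 ≈ 7231.1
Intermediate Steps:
m(T) = -343 + 2*T**2 (m(T) = (T**2 + T*T) - 343 = (T**2 + T**2) - 343 = 2*T**2 - 343 = -343 + 2*T**2)
m(61)/j(-657) = (-343 + 2*61**2)/(((12 - 657)/(-657))) = (-343 + 2*3721)/((-1/657*(-645))) = (-343 + 7442)/(215/219) = 7099*(219/215) = 1554681/215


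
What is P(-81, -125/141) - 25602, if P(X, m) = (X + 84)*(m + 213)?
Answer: -1173386/47 ≈ -24966.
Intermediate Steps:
P(X, m) = (84 + X)*(213 + m)
P(-81, -125/141) - 25602 = (17892 + 84*(-125/141) + 213*(-81) - (-10125)/141) - 25602 = (17892 + 84*(-125*1/141) - 17253 - (-10125)/141) - 25602 = (17892 + 84*(-125/141) - 17253 - 81*(-125/141)) - 25602 = (17892 - 3500/47 - 17253 + 3375/47) - 25602 = 29908/47 - 25602 = -1173386/47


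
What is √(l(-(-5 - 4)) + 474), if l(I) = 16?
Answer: 7*√10 ≈ 22.136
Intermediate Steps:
√(l(-(-5 - 4)) + 474) = √(16 + 474) = √490 = 7*√10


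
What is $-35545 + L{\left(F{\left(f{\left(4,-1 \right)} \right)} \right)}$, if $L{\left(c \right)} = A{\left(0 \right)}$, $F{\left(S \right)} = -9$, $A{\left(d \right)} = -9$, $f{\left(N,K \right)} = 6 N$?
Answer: $-35554$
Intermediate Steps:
$L{\left(c \right)} = -9$
$-35545 + L{\left(F{\left(f{\left(4,-1 \right)} \right)} \right)} = -35545 - 9 = -35554$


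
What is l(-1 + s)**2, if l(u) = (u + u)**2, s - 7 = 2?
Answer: 65536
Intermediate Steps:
s = 9 (s = 7 + 2 = 9)
l(u) = 4*u**2 (l(u) = (2*u)**2 = 4*u**2)
l(-1 + s)**2 = (4*(-1 + 9)**2)**2 = (4*8**2)**2 = (4*64)**2 = 256**2 = 65536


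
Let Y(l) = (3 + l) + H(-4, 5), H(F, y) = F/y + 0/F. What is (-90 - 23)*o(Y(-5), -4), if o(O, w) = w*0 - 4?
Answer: 452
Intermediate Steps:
H(F, y) = F/y (H(F, y) = F/y + 0 = F/y)
Y(l) = 11/5 + l (Y(l) = (3 + l) - 4/5 = (3 + l) - 4*⅕ = (3 + l) - ⅘ = 11/5 + l)
o(O, w) = -4 (o(O, w) = 0 - 4 = -4)
(-90 - 23)*o(Y(-5), -4) = (-90 - 23)*(-4) = -113*(-4) = 452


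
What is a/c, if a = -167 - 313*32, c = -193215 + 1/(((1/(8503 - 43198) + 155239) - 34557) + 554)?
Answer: 42832579982477/812716973481390 ≈ 0.052703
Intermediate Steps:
c = -812716973481390/4206283019 (c = -193215 + 1/(((1/(-34695) + 155239) - 34557) + 554) = -193215 + 1/(((-1/34695 + 155239) - 34557) + 554) = -193215 + 1/((5386017104/34695 - 34557) + 554) = -193215 + 1/(4187061989/34695 + 554) = -193215 + 1/(4206283019/34695) = -193215 + 34695/4206283019 = -812716973481390/4206283019 ≈ -1.9322e+5)
a = -10183 (a = -167 - 10016 = -10183)
a/c = -10183/(-812716973481390/4206283019) = -10183*(-4206283019/812716973481390) = 42832579982477/812716973481390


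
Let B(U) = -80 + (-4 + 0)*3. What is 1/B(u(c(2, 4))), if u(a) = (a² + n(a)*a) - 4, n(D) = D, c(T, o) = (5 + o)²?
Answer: -1/92 ≈ -0.010870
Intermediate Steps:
u(a) = -4 + 2*a² (u(a) = (a² + a*a) - 4 = (a² + a²) - 4 = 2*a² - 4 = -4 + 2*a²)
B(U) = -92 (B(U) = -80 - 4*3 = -80 - 12 = -92)
1/B(u(c(2, 4))) = 1/(-92) = -1/92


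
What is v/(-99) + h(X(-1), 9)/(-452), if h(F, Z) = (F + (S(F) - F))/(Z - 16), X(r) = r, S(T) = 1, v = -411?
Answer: 433501/104412 ≈ 4.1518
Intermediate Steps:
h(F, Z) = 1/(-16 + Z) (h(F, Z) = (F + (1 - F))/(Z - 16) = 1/(-16 + Z))
v/(-99) + h(X(-1), 9)/(-452) = -411/(-99) + 1/((-16 + 9)*(-452)) = -411*(-1/99) - 1/452/(-7) = 137/33 - ⅐*(-1/452) = 137/33 + 1/3164 = 433501/104412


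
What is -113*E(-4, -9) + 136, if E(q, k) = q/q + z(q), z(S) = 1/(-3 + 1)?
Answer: 159/2 ≈ 79.500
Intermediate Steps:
z(S) = -½ (z(S) = 1/(-2) = -½)
E(q, k) = ½ (E(q, k) = q/q - ½ = 1 - ½ = ½)
-113*E(-4, -9) + 136 = -113*½ + 136 = -113/2 + 136 = 159/2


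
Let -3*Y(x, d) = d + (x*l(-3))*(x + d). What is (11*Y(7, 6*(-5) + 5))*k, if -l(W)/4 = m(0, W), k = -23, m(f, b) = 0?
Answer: -6325/3 ≈ -2108.3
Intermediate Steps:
l(W) = 0 (l(W) = -4*0 = 0)
Y(x, d) = -d/3 (Y(x, d) = -(d + (x*0)*(x + d))/3 = -(d + 0*(d + x))/3 = -(d + 0)/3 = -d/3)
(11*Y(7, 6*(-5) + 5))*k = (11*(-(6*(-5) + 5)/3))*(-23) = (11*(-(-30 + 5)/3))*(-23) = (11*(-⅓*(-25)))*(-23) = (11*(25/3))*(-23) = (275/3)*(-23) = -6325/3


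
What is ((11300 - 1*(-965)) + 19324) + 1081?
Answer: 32670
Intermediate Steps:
((11300 - 1*(-965)) + 19324) + 1081 = ((11300 + 965) + 19324) + 1081 = (12265 + 19324) + 1081 = 31589 + 1081 = 32670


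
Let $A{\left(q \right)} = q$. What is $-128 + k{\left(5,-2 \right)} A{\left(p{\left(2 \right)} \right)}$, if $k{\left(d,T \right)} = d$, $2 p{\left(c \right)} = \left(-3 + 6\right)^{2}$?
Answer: $- \frac{211}{2} \approx -105.5$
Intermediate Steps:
$p{\left(c \right)} = \frac{9}{2}$ ($p{\left(c \right)} = \frac{\left(-3 + 6\right)^{2}}{2} = \frac{3^{2}}{2} = \frac{1}{2} \cdot 9 = \frac{9}{2}$)
$-128 + k{\left(5,-2 \right)} A{\left(p{\left(2 \right)} \right)} = -128 + 5 \cdot \frac{9}{2} = -128 + \frac{45}{2} = - \frac{211}{2}$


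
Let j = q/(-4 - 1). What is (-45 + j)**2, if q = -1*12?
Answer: 45369/25 ≈ 1814.8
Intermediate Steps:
q = -12
j = 12/5 (j = -12/(-4 - 1) = -12/(-5) = -1/5*(-12) = 12/5 ≈ 2.4000)
(-45 + j)**2 = (-45 + 12/5)**2 = (-213/5)**2 = 45369/25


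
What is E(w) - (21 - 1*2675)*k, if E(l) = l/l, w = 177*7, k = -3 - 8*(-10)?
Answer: 204359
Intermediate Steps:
k = 77 (k = -3 + 80 = 77)
w = 1239
E(l) = 1
E(w) - (21 - 1*2675)*k = 1 - (21 - 1*2675)*77 = 1 - (21 - 2675)*77 = 1 - (-2654)*77 = 1 - 1*(-204358) = 1 + 204358 = 204359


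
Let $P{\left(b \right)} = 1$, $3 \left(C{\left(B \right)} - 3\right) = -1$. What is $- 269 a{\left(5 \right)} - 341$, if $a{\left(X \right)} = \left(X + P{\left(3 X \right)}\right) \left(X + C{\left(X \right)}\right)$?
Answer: $-12715$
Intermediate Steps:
$C{\left(B \right)} = \frac{8}{3}$ ($C{\left(B \right)} = 3 + \frac{1}{3} \left(-1\right) = 3 - \frac{1}{3} = \frac{8}{3}$)
$a{\left(X \right)} = \left(1 + X\right) \left(\frac{8}{3} + X\right)$ ($a{\left(X \right)} = \left(X + 1\right) \left(X + \frac{8}{3}\right) = \left(1 + X\right) \left(\frac{8}{3} + X\right)$)
$- 269 a{\left(5 \right)} - 341 = - 269 \left(\frac{8}{3} + 5^{2} + \frac{11}{3} \cdot 5\right) - 341 = - 269 \left(\frac{8}{3} + 25 + \frac{55}{3}\right) - 341 = \left(-269\right) 46 - 341 = -12374 - 341 = -12715$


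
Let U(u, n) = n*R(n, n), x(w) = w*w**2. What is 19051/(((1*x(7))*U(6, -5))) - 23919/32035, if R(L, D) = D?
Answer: 81038672/54940025 ≈ 1.4750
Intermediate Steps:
x(w) = w**3
U(u, n) = n**2 (U(u, n) = n*n = n**2)
19051/(((1*x(7))*U(6, -5))) - 23919/32035 = 19051/(((1*7**3)*(-5)**2)) - 23919/32035 = 19051/(((1*343)*25)) - 23919*1/32035 = 19051/((343*25)) - 23919/32035 = 19051/8575 - 23919/32035 = 81038672/54940025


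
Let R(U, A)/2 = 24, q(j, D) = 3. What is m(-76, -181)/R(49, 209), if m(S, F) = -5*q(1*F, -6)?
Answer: -5/16 ≈ -0.31250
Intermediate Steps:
m(S, F) = -15 (m(S, F) = -5*3 = -15)
R(U, A) = 48 (R(U, A) = 2*24 = 48)
m(-76, -181)/R(49, 209) = -15/48 = -15*1/48 = -5/16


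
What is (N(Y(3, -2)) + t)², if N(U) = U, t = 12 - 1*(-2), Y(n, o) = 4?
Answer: 324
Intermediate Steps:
t = 14 (t = 12 + 2 = 14)
(N(Y(3, -2)) + t)² = (4 + 14)² = 18² = 324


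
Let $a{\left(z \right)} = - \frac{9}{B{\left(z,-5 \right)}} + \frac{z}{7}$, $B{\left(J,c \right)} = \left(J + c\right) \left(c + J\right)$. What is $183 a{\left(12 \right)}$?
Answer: $\frac{13725}{49} \approx 280.1$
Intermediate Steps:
$B{\left(J,c \right)} = \left(J + c\right)^{2}$ ($B{\left(J,c \right)} = \left(J + c\right) \left(J + c\right) = \left(J + c\right)^{2}$)
$a{\left(z \right)} = - \frac{9}{\left(-5 + z\right)^{2}} + \frac{z}{7}$ ($a{\left(z \right)} = - \frac{9}{\left(z - 5\right)^{2}} + \frac{z}{7} = - \frac{9}{\left(-5 + z\right)^{2}} + z \frac{1}{7} = - \frac{9}{\left(-5 + z\right)^{2}} + \frac{z}{7}$)
$183 a{\left(12 \right)} = 183 \left(- \frac{9}{\left(-5 + 12\right)^{2}} + \frac{1}{7} \cdot 12\right) = 183 \left(- \frac{9}{49} + \frac{12}{7}\right) = 183 \cdot \frac{75}{49} = \frac{13725}{49}$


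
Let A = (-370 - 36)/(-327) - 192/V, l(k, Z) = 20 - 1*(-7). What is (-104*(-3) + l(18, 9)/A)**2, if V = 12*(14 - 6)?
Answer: 4698691209/61504 ≈ 76397.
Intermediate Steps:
l(k, Z) = 27 (l(k, Z) = 20 + 7 = 27)
V = 96 (V = 12*8 = 96)
A = -248/327 (A = (-370 - 36)/(-327) - 192/96 = -406*(-1/327) - 192*1/96 = 406/327 - 2 = -248/327 ≈ -0.75841)
(-104*(-3) + l(18, 9)/A)**2 = (-104*(-3) + 27/(-248/327))**2 = (312 + 27*(-327/248))**2 = (312 - 8829/248)**2 = (68547/248)**2 = 4698691209/61504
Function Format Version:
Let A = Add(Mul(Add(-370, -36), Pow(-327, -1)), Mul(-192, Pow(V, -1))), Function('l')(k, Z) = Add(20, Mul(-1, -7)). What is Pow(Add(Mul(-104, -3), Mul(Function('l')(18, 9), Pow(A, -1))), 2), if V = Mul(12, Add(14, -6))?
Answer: Rational(4698691209, 61504) ≈ 76397.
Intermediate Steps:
Function('l')(k, Z) = 27 (Function('l')(k, Z) = Add(20, 7) = 27)
V = 96 (V = Mul(12, 8) = 96)
A = Rational(-248, 327) (A = Add(Mul(Add(-370, -36), Pow(-327, -1)), Mul(-192, Pow(96, -1))) = Add(Mul(-406, Rational(-1, 327)), Mul(-192, Rational(1, 96))) = Add(Rational(406, 327), -2) = Rational(-248, 327) ≈ -0.75841)
Pow(Add(Mul(-104, -3), Mul(Function('l')(18, 9), Pow(A, -1))), 2) = Pow(Add(Mul(-104, -3), Mul(27, Pow(Rational(-248, 327), -1))), 2) = Pow(Add(312, Mul(27, Rational(-327, 248))), 2) = Pow(Add(312, Rational(-8829, 248)), 2) = Pow(Rational(68547, 248), 2) = Rational(4698691209, 61504)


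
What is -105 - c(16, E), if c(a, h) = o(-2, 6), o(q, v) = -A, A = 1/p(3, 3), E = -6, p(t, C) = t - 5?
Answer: -211/2 ≈ -105.50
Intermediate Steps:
p(t, C) = -5 + t
A = -½ (A = 1/(-5 + 3) = 1/(-2) = -½ ≈ -0.50000)
o(q, v) = ½ (o(q, v) = -1*(-½) = ½)
c(a, h) = ½
-105 - c(16, E) = -105 - 1*½ = -105 - ½ = -211/2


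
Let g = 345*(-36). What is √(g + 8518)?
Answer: I*√3902 ≈ 62.466*I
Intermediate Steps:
g = -12420
√(g + 8518) = √(-12420 + 8518) = √(-3902) = I*√3902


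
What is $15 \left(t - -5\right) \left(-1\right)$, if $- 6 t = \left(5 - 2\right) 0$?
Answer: $-75$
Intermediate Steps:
$t = 0$ ($t = - \frac{\left(5 - 2\right) 0}{6} = - \frac{3 \cdot 0}{6} = \left(- \frac{1}{6}\right) 0 = 0$)
$15 \left(t - -5\right) \left(-1\right) = 15 \left(0 - -5\right) \left(-1\right) = 15 \left(0 + 5\right) \left(-1\right) = 15 \cdot 5 \left(-1\right) = 75 \left(-1\right) = -75$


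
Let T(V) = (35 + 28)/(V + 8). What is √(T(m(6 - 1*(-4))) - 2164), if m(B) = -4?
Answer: I*√8593/2 ≈ 46.349*I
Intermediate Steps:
T(V) = 63/(8 + V)
√(T(m(6 - 1*(-4))) - 2164) = √(63/(8 - 4) - 2164) = √(63/4 - 2164) = √(-8593/4) = I*√8593/2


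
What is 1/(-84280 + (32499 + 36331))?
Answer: -1/15450 ≈ -6.4725e-5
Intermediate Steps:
1/(-84280 + (32499 + 36331)) = 1/(-84280 + 68830) = 1/(-15450) = -1/15450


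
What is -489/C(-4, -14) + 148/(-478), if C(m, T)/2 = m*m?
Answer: -119239/7648 ≈ -15.591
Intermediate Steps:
C(m, T) = 2*m² (C(m, T) = 2*(m*m) = 2*m²)
-489/C(-4, -14) + 148/(-478) = -489/(2*(-4)²) + 148/(-478) = -489/(2*16) + 148*(-1/478) = -489/32 - 74/239 = -119239/7648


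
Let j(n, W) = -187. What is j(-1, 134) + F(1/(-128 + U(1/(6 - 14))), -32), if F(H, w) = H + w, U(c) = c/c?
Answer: -27814/127 ≈ -219.01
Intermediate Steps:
U(c) = 1
j(-1, 134) + F(1/(-128 + U(1/(6 - 14))), -32) = -187 + (1/(-128 + 1) - 32) = -187 + (1/(-127) - 32) = -187 + (-1/127 - 32) = -187 - 4065/127 = -27814/127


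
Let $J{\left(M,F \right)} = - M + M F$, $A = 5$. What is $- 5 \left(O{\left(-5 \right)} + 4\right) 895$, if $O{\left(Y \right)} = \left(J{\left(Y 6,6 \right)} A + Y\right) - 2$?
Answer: $3369675$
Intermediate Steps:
$J{\left(M,F \right)} = - M + F M$
$O{\left(Y \right)} = -2 + 151 Y$ ($O{\left(Y \right)} = \left(Y 6 \left(-1 + 6\right) 5 + Y\right) - 2 = \left(6 Y 5 \cdot 5 + Y\right) - 2 = \left(30 Y 5 + Y\right) - 2 = \left(150 Y + Y\right) - 2 = 151 Y - 2 = -2 + 151 Y$)
$- 5 \left(O{\left(-5 \right)} + 4\right) 895 = - 5 \left(\left(-2 + 151 \left(-5\right)\right) + 4\right) 895 = - 5 \left(\left(-2 - 755\right) + 4\right) 895 = - 5 \left(-757 + 4\right) 895 = \left(-5\right) \left(-753\right) 895 = 3765 \cdot 895 = 3369675$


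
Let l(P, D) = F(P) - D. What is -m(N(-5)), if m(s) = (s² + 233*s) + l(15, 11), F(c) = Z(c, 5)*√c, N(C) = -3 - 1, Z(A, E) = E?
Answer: 927 - 5*√15 ≈ 907.63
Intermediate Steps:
N(C) = -4
F(c) = 5*√c
l(P, D) = -D + 5*√P (l(P, D) = 5*√P - D = -D + 5*√P)
m(s) = -11 + s² + 5*√15 + 233*s (m(s) = (s² + 233*s) + (-1*11 + 5*√15) = (s² + 233*s) + (-11 + 5*√15) = -11 + s² + 5*√15 + 233*s)
-m(N(-5)) = -(-11 + (-4)² + 5*√15 + 233*(-4)) = -(-11 + 16 + 5*√15 - 932) = -(-927 + 5*√15) = 927 - 5*√15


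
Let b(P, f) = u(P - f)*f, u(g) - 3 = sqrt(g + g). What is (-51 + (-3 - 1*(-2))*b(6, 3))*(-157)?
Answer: 9420 + 471*sqrt(6) ≈ 10574.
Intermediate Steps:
u(g) = 3 + sqrt(2)*sqrt(g) (u(g) = 3 + sqrt(g + g) = 3 + sqrt(2*g) = 3 + sqrt(2)*sqrt(g))
b(P, f) = f*(3 + sqrt(2)*sqrt(P - f)) (b(P, f) = (3 + sqrt(2)*sqrt(P - f))*f = f*(3 + sqrt(2)*sqrt(P - f)))
(-51 + (-3 - 1*(-2))*b(6, 3))*(-157) = (-51 + (-3 - 1*(-2))*(3*(3 + sqrt(-2*3 + 2*6))))*(-157) = (-51 + (-3 + 2)*(3*(3 + sqrt(-6 + 12))))*(-157) = (-51 - 3*(3 + sqrt(6)))*(-157) = (-51 - (9 + 3*sqrt(6)))*(-157) = (-51 + (-9 - 3*sqrt(6)))*(-157) = (-60 - 3*sqrt(6))*(-157) = 9420 + 471*sqrt(6)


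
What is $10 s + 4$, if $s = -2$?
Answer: $-16$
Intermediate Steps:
$10 s + 4 = 10 \left(-2\right) + 4 = -20 + 4 = -16$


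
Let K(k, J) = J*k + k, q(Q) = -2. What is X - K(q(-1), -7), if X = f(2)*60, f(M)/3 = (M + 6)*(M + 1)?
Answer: 4308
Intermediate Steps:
f(M) = 3*(1 + M)*(6 + M) (f(M) = 3*((M + 6)*(M + 1)) = 3*((6 + M)*(1 + M)) = 3*((1 + M)*(6 + M)) = 3*(1 + M)*(6 + M))
K(k, J) = k + J*k
X = 4320 (X = (18 + 3*2² + 21*2)*60 = (18 + 3*4 + 42)*60 = (18 + 12 + 42)*60 = 72*60 = 4320)
X - K(q(-1), -7) = 4320 - (-2)*(1 - 7) = 4320 - (-2)*(-6) = 4320 - 1*12 = 4320 - 12 = 4308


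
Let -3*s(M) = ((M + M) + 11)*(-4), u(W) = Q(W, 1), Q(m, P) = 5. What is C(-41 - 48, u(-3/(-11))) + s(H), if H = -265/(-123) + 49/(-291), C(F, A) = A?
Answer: 893497/35793 ≈ 24.963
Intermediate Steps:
u(W) = 5
H = 23696/11931 (H = -265*(-1/123) + 49*(-1/291) = 265/123 - 49/291 = 23696/11931 ≈ 1.9861)
s(M) = 44/3 + 8*M/3 (s(M) = -((M + M) + 11)*(-4)/3 = -(2*M + 11)*(-4)/3 = -(11 + 2*M)*(-4)/3 = -(-44 - 8*M)/3 = 44/3 + 8*M/3)
C(-41 - 48, u(-3/(-11))) + s(H) = 5 + (44/3 + (8/3)*(23696/11931)) = 5 + (44/3 + 189568/35793) = 5 + 714532/35793 = 893497/35793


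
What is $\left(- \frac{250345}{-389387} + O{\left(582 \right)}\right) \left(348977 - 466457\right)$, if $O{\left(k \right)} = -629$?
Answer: $\frac{28744310683440}{389387} \approx 7.3819 \cdot 10^{7}$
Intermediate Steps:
$\left(- \frac{250345}{-389387} + O{\left(582 \right)}\right) \left(348977 - 466457\right) = \left(- \frac{250345}{-389387} - 629\right) \left(348977 - 466457\right) = \left(\left(-250345\right) \left(- \frac{1}{389387}\right) - 629\right) \left(-117480\right) = \left(\frac{250345}{389387} - 629\right) \left(-117480\right) = \left(- \frac{244674078}{389387}\right) \left(-117480\right) = \frac{28744310683440}{389387}$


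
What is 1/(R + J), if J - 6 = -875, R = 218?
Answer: -1/651 ≈ -0.0015361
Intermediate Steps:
J = -869 (J = 6 - 875 = -869)
1/(R + J) = 1/(218 - 869) = 1/(-651) = -1/651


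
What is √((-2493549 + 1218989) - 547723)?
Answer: I*√1822283 ≈ 1349.9*I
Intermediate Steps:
√((-2493549 + 1218989) - 547723) = √(-1274560 - 547723) = √(-1822283) = I*√1822283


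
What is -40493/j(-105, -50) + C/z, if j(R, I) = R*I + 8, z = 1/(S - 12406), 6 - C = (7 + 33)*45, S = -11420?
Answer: 224747091259/5258 ≈ 4.2744e+7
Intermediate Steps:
C = -1794 (C = 6 - (7 + 33)*45 = 6 - 40*45 = 6 - 1*1800 = 6 - 1800 = -1794)
z = -1/23826 (z = 1/(-11420 - 12406) = 1/(-23826) = -1/23826 ≈ -4.1971e-5)
j(R, I) = 8 + I*R (j(R, I) = I*R + 8 = 8 + I*R)
-40493/j(-105, -50) + C/z = -40493/(8 - 50*(-105)) - 1794/(-1/23826) = -40493/(8 + 5250) - 1794*(-23826) = -40493/5258 + 42743844 = 224747091259/5258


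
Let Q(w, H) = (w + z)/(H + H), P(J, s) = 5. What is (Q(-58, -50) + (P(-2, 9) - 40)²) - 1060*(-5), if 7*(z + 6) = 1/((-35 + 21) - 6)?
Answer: 91358961/14000 ≈ 6525.6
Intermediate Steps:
z = -841/140 (z = -6 + 1/(7*((-35 + 21) - 6)) = -6 + 1/(7*(-14 - 6)) = -6 + (⅐)/(-20) = -6 + (⅐)*(-1/20) = -6 - 1/140 = -841/140 ≈ -6.0071)
Q(w, H) = (-841/140 + w)/(2*H) (Q(w, H) = (w - 841/140)/(H + H) = (-841/140 + w)/((2*H)) = (-841/140 + w)*(1/(2*H)) = (-841/140 + w)/(2*H))
(Q(-58, -50) + (P(-2, 9) - 40)²) - 1060*(-5) = ((1/280)*(-841 + 140*(-58))/(-50) + (5 - 40)²) - 1060*(-5) = ((1/280)*(-1/50)*(-841 - 8120) + (-35)²) + 5300 = ((1/280)*(-1/50)*(-8961) + 1225) + 5300 = (8961/14000 + 1225) + 5300 = 17158961/14000 + 5300 = 91358961/14000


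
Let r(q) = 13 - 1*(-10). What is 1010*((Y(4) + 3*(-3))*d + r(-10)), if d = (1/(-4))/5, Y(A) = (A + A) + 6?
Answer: 45955/2 ≈ 22978.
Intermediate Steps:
Y(A) = 6 + 2*A (Y(A) = 2*A + 6 = 6 + 2*A)
r(q) = 23 (r(q) = 13 + 10 = 23)
d = -1/20 (d = (1*(-¼))*(⅕) = -¼*⅕ = -1/20 ≈ -0.050000)
1010*((Y(4) + 3*(-3))*d + r(-10)) = 1010*(((6 + 2*4) + 3*(-3))*(-1/20) + 23) = 1010*(((6 + 8) - 9)*(-1/20) + 23) = 1010*((14 - 9)*(-1/20) + 23) = 1010*(5*(-1/20) + 23) = 1010*(-¼ + 23) = 1010*(91/4) = 45955/2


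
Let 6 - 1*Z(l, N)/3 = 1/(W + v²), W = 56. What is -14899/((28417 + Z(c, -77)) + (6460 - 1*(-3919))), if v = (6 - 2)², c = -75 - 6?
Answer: -1549496/4036655 ≈ -0.38386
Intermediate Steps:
c = -81
v = 16 (v = 4² = 16)
Z(l, N) = 1871/104 (Z(l, N) = 18 - 3/(56 + 16²) = 18 - 3/(56 + 256) = 18 - 3/312 = 18 - 3*1/312 = 18 - 1/104 = 1871/104)
-14899/((28417 + Z(c, -77)) + (6460 - 1*(-3919))) = -14899/((28417 + 1871/104) + (6460 - 1*(-3919))) = -14899/(2957239/104 + (6460 + 3919)) = -14899/(2957239/104 + 10379) = -14899/4036655/104 = -14899*104/4036655 = -1549496/4036655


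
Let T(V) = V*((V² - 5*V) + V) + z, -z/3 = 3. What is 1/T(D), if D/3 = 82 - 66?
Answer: 1/101367 ≈ 9.8651e-6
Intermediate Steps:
z = -9 (z = -3*3 = -9)
D = 48 (D = 3*(82 - 66) = 3*16 = 48)
T(V) = -9 + V*(V² - 4*V) (T(V) = V*((V² - 5*V) + V) - 9 = V*(V² - 4*V) - 9 = -9 + V*(V² - 4*V))
1/T(D) = 1/(-9 + 48³ - 4*48²) = 1/(-9 + 110592 - 4*2304) = 1/(-9 + 110592 - 9216) = 1/101367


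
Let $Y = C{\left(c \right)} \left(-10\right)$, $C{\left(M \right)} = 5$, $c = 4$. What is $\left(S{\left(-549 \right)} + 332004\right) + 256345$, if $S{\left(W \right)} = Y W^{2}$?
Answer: $-14481701$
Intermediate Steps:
$Y = -50$ ($Y = 5 \left(-10\right) = -50$)
$S{\left(W \right)} = - 50 W^{2}$
$\left(S{\left(-549 \right)} + 332004\right) + 256345 = \left(- 50 \left(-549\right)^{2} + 332004\right) + 256345 = \left(\left(-50\right) 301401 + 332004\right) + 256345 = \left(-15070050 + 332004\right) + 256345 = -14738046 + 256345 = -14481701$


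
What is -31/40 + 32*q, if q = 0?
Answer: -31/40 ≈ -0.77500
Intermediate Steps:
-31/40 + 32*q = -31/40 + 32*0 = -31*1/40 + 0 = -31/40 + 0 = -31/40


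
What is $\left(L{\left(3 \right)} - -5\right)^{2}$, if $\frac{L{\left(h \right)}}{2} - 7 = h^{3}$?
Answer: $5329$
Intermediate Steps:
$L{\left(h \right)} = 14 + 2 h^{3}$
$\left(L{\left(3 \right)} - -5\right)^{2} = \left(\left(14 + 2 \cdot 3^{3}\right) - -5\right)^{2} = \left(\left(14 + 2 \cdot 27\right) + \left(-1 + 6\right)\right)^{2} = \left(\left(14 + 54\right) + 5\right)^{2} = \left(68 + 5\right)^{2} = 73^{2} = 5329$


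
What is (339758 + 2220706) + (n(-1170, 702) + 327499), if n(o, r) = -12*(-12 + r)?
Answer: 2879683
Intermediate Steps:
n(o, r) = 144 - 12*r
(339758 + 2220706) + (n(-1170, 702) + 327499) = (339758 + 2220706) + ((144 - 12*702) + 327499) = 2560464 + ((144 - 8424) + 327499) = 2560464 + (-8280 + 327499) = 2560464 + 319219 = 2879683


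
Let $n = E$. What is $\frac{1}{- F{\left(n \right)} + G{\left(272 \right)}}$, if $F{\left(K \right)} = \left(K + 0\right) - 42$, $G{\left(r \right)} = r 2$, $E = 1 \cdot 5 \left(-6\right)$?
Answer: $\frac{1}{616} \approx 0.0016234$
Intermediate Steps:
$E = -30$ ($E = 5 \left(-6\right) = -30$)
$G{\left(r \right)} = 2 r$
$n = -30$
$F{\left(K \right)} = -42 + K$ ($F{\left(K \right)} = K - 42 = -42 + K$)
$\frac{1}{- F{\left(n \right)} + G{\left(272 \right)}} = \frac{1}{- (-42 - 30) + 2 \cdot 272} = \frac{1}{\left(-1\right) \left(-72\right) + 544} = \frac{1}{72 + 544} = \frac{1}{616}$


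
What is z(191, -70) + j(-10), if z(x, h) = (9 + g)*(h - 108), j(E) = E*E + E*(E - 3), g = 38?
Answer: -8136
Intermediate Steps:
j(E) = E² + E*(-3 + E)
z(x, h) = -5076 + 47*h (z(x, h) = (9 + 38)*(h - 108) = 47*(-108 + h) = -5076 + 47*h)
z(191, -70) + j(-10) = (-5076 + 47*(-70)) - 10*(-3 + 2*(-10)) = (-5076 - 3290) - 10*(-3 - 20) = -8366 - 10*(-23) = -8366 + 230 = -8136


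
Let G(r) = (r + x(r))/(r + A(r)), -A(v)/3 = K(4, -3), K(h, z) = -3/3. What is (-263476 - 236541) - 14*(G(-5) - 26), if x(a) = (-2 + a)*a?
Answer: -499443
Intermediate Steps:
K(h, z) = -1 (K(h, z) = -3*⅓ = -1)
x(a) = a*(-2 + a)
A(v) = 3 (A(v) = -3*(-1) = 3)
G(r) = (r + r*(-2 + r))/(3 + r) (G(r) = (r + r*(-2 + r))/(r + 3) = (r + r*(-2 + r))/(3 + r))
(-263476 - 236541) - 14*(G(-5) - 26) = (-263476 - 236541) - 14*(-5*(-1 - 5)/(3 - 5) - 26) = -500017 - 14*(-5*(-6)/(-2) - 26) = -500017 - 14*(-5*(-½)*(-6) - 26) = -500017 - 14*(-15 - 26) = -500017 - 14*(-41) = -500017 + 574 = -499443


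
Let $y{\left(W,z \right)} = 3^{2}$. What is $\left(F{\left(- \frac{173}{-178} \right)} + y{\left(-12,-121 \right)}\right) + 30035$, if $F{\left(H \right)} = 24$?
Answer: $30068$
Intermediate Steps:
$y{\left(W,z \right)} = 9$
$\left(F{\left(- \frac{173}{-178} \right)} + y{\left(-12,-121 \right)}\right) + 30035 = \left(24 + 9\right) + 30035 = 33 + 30035 = 30068$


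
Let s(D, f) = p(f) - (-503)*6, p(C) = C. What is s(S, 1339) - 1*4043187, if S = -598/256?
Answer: -4038830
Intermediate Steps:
S = -299/128 (S = -598*1/256 = -299/128 ≈ -2.3359)
s(D, f) = 3018 + f (s(D, f) = f - (-503)*6 = f - 1*(-3018) = f + 3018 = 3018 + f)
s(S, 1339) - 1*4043187 = (3018 + 1339) - 1*4043187 = 4357 - 4043187 = -4038830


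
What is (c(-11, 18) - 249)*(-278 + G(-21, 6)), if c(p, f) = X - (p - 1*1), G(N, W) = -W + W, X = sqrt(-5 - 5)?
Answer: 65886 - 278*I*sqrt(10) ≈ 65886.0 - 879.11*I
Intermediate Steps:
X = I*sqrt(10) (X = sqrt(-10) = I*sqrt(10) ≈ 3.1623*I)
G(N, W) = 0
c(p, f) = 1 - p + I*sqrt(10) (c(p, f) = I*sqrt(10) - (p - 1*1) = I*sqrt(10) - (p - 1) = I*sqrt(10) - (-1 + p) = I*sqrt(10) + (1 - p) = 1 - p + I*sqrt(10))
(c(-11, 18) - 249)*(-278 + G(-21, 6)) = ((1 - 1*(-11) + I*sqrt(10)) - 249)*(-278 + 0) = ((1 + 11 + I*sqrt(10)) - 249)*(-278) = ((12 + I*sqrt(10)) - 249)*(-278) = (-237 + I*sqrt(10))*(-278) = 65886 - 278*I*sqrt(10)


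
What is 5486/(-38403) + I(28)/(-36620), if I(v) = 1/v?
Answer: -5625163363/39376900080 ≈ -0.14285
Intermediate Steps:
5486/(-38403) + I(28)/(-36620) = 5486/(-38403) + 1/(28*(-36620)) = 5486*(-1/38403) + (1/28)*(-1/36620) = -5486/38403 - 1/1025360 = -5625163363/39376900080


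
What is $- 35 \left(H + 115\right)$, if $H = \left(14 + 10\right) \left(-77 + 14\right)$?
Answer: $48895$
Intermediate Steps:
$H = -1512$ ($H = 24 \left(-63\right) = -1512$)
$- 35 \left(H + 115\right) = - 35 \left(-1512 + 115\right) = \left(-35\right) \left(-1397\right) = 48895$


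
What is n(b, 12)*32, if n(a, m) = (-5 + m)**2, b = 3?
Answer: 1568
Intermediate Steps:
n(b, 12)*32 = (-5 + 12)**2*32 = 7**2*32 = 49*32 = 1568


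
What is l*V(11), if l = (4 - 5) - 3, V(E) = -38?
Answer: 152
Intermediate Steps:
l = -4 (l = -1 - 3 = -4)
l*V(11) = -4*(-38) = 152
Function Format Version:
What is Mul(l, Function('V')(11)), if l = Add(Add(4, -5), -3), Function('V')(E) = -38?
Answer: 152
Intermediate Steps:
l = -4 (l = Add(-1, -3) = -4)
Mul(l, Function('V')(11)) = Mul(-4, -38) = 152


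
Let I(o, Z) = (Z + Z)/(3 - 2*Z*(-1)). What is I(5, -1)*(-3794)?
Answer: 7588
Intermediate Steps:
I(o, Z) = 2*Z/(3 + 2*Z) (I(o, Z) = (2*Z)/(3 + 2*Z) = 2*Z/(3 + 2*Z))
I(5, -1)*(-3794) = (2*(-1)/(3 + 2*(-1)))*(-3794) = (2*(-1)/(3 - 2))*(-3794) = (2*(-1)/1)*(-3794) = (2*(-1)*1)*(-3794) = -2*(-3794) = 7588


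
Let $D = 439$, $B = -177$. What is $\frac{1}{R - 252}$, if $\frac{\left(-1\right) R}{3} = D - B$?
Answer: $- \frac{1}{2100} \approx -0.00047619$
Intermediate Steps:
$R = -1848$ ($R = - 3 \left(439 - -177\right) = - 3 \left(439 + 177\right) = \left(-3\right) 616 = -1848$)
$\frac{1}{R - 252} = \frac{1}{-1848 - 252} = \frac{1}{-2100} = - \frac{1}{2100}$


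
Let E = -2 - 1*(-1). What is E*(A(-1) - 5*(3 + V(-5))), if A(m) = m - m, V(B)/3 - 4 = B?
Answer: 0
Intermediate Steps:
V(B) = 12 + 3*B
E = -1 (E = -2 + 1 = -1)
A(m) = 0
E*(A(-1) - 5*(3 + V(-5))) = -(0 - 5*(3 + (12 + 3*(-5)))) = -(0 - 5*(3 + (12 - 15))) = -(0 - 5*(3 - 3)) = -(0 - 5*0) = -(0 + 0) = -1*0 = 0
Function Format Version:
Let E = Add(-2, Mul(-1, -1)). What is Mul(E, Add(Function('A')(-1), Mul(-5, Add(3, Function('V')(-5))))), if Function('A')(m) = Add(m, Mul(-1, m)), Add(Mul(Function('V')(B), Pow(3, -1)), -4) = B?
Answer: 0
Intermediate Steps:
Function('V')(B) = Add(12, Mul(3, B))
E = -1 (E = Add(-2, 1) = -1)
Function('A')(m) = 0
Mul(E, Add(Function('A')(-1), Mul(-5, Add(3, Function('V')(-5))))) = Mul(-1, Add(0, Mul(-5, Add(3, Add(12, Mul(3, -5)))))) = Mul(-1, Add(0, Mul(-5, Add(3, Add(12, -15))))) = Mul(-1, Add(0, Mul(-5, Add(3, -3)))) = Mul(-1, Add(0, Mul(-5, 0))) = Mul(-1, Add(0, 0)) = Mul(-1, 0) = 0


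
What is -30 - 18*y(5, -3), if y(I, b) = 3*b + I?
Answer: 42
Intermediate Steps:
y(I, b) = I + 3*b
-30 - 18*y(5, -3) = -30 - 18*(5 + 3*(-3)) = -30 - 18*(5 - 9) = -30 - 18*(-4) = -30 + 72 = 42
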